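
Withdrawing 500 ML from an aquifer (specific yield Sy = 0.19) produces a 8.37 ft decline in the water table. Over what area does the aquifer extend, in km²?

Δh = 8.37 ft = 2.551 m
ΔV = 500 ML = 5 × 10^5 m³
A = ΔV / (Sy × Δh) = 5 × 10^5 / (0.19 × 2.551) = 1.032 × 10^6 m²
A = 1.032 × 10^6 m² = 1.032 km²

A ≈ 1.03 km²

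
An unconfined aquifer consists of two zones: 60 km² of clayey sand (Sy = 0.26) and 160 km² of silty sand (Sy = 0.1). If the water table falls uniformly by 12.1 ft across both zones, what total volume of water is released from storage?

A₁ = 60 km² = 6 × 10^7 m²; A₂ = 160 km² = 1.6 × 10^8 m²
Δh = 12.1 ft = 3.688 m
ΔV₁ = 0.26 × 6 × 10^7 × 3.688 = 5.753 × 10^7 m³
ΔV₂ = 0.1 × 1.6 × 10^8 × 3.688 = 5.901 × 10^7 m³
ΔV = ΔV₁ + ΔV₂ = 1.165 × 10^8 m³

ΔV ≈ 1.17 × 10^8 m³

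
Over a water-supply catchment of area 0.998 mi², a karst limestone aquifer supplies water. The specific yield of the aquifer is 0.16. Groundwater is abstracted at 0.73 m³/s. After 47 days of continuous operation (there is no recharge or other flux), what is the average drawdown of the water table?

A = 0.998 mi² = 2.585 × 10^6 m²
Q = 0.73 m³/s = 63070 m³/d
ΔV = Q × t = 63070 m³/d × 47 d = 2.964 × 10^6 m³
Δh = ΔV / (Sy × A) = 2.964 × 10^6 / (0.16 × 2.585 × 10^6) = 7.168 m

Δh ≈ 7.17 m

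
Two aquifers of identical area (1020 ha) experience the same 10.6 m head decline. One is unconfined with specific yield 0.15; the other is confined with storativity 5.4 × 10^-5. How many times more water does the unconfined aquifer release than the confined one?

A = 1020 ha = 1.02 × 10^7 m²
Unconfined: ΔV_u = Sy × A × Δh = 0.15 × 1.02 × 10^7 × 10.6 = 1.622 × 10^7 m³
Confined: ΔV_c = S × A × Δh = 5.4 × 10^-5 × 1.02 × 10^7 × 10.6 = 5838 m³
Ratio = ΔV_u / ΔV_c = Sy / S = 0.15 / 5.4 × 10^-5 = 2778

ΔV_u / ΔV_c ≈ 2780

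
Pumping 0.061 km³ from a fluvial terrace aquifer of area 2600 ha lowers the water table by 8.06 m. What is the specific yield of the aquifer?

Sy ≈ 0.29

A = 2600 ha = 2.6 × 10^7 m²
ΔV = 0.061 km³ = 6.1 × 10^7 m³
Sy = ΔV / (A × Δh) = 6.1 × 10^7 m³ / (2.6 × 10^7 m² × 8.06 m) = 0.2911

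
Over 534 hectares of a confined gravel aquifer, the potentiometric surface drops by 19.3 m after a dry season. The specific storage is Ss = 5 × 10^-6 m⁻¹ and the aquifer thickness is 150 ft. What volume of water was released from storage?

ΔV ≈ 23600 m³

b = 150 ft = 45.72 m
S = Ss × b = 5 × 10^-6 m⁻¹ × 45.72 m = 2.286 × 10^-4
A = 534 hectares = 5.34 × 10^6 m²
ΔV = S × A × Δh = 2.286 × 10^-4 × 5.34 × 10^6 m² × 19.3 m = 23560 m³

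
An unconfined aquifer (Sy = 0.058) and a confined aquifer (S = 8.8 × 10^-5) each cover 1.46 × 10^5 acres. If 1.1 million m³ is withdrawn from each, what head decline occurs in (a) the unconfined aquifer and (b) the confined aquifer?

A = 1.46 × 10^5 acres = 5.908 × 10^8 m²
ΔV = 1.1 million m³ = 1.1 × 10^6 m³
Unconfined: Δh_u = ΔV/(Sy·A) = 1.1 × 10^6/(0.058 × 5.908 × 10^8) = 0.0321 m
Confined: Δh_c = ΔV/(S·A) = 1.1 × 10^6/(8.8 × 10^-5 × 5.908 × 10^8) = 21.16 m

Δh_u ≈ 0.0321 m; Δh_c ≈ 21.2 m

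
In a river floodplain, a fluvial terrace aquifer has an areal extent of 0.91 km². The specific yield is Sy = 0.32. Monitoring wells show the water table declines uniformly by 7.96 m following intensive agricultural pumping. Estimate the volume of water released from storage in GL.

ΔV ≈ 2.32 GL

A = 0.91 km² = 9.1 × 10^5 m²
ΔV = Sy × A × Δh = 0.32 × 9.1 × 10^5 m² × 7.96 m = 2.318 × 10^6 m³
ΔV = 2.318 × 10^6 m³ = 2.318 GL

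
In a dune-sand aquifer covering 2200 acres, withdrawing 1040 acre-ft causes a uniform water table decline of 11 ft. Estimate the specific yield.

A = 2200 acres = 8.903 × 10^6 m²
Δh = 11 ft = 3.353 m
ΔV = 1040 acre-ft = 1.283 × 10^6 m³
Sy = ΔV / (A × Δh) = 1.283 × 10^6 m³ / (8.903 × 10^6 m² × 3.353 m) = 0.04298

Sy ≈ 0.043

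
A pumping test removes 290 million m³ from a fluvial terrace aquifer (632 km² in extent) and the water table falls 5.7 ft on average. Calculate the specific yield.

Sy ≈ 0.26

A = 632 km² = 6.32 × 10^8 m²
Δh = 5.7 ft = 1.737 m
ΔV = 290 million m³ = 2.9 × 10^8 m³
Sy = ΔV / (A × Δh) = 2.9 × 10^8 m³ / (6.32 × 10^8 m² × 1.737 m) = 0.2641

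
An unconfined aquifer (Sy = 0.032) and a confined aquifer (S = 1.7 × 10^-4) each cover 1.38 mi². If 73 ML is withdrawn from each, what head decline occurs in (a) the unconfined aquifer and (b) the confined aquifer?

A = 1.38 mi² = 3.574 × 10^6 m²
ΔV = 73 ML = 73000 m³
Unconfined: Δh_u = ΔV/(Sy·A) = 73000/(0.032 × 3.574 × 10^6) = 0.6383 m
Confined: Δh_c = ΔV/(S·A) = 73000/(1.7 × 10^-4 × 3.574 × 10^6) = 120.1 m

Δh_u ≈ 0.638 m; Δh_c ≈ 120 m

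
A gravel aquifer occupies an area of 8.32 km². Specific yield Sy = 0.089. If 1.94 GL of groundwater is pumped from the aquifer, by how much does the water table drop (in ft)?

Δh ≈ 8.6 ft

A = 8.32 km² = 8.32 × 10^6 m²
ΔV = 1.94 GL = 1.94 × 10^6 m³
Δh = ΔV / (Sy × A) = 1.94 × 10^6 m³ / (0.089 × 8.32 × 10^6 m²) = 2.62 m
Δh = 2.62 m = 8.596 ft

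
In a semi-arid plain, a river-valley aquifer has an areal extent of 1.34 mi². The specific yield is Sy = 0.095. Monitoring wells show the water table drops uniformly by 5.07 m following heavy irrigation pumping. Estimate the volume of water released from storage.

ΔV ≈ 1.67 × 10^6 m³

A = 1.34 mi² = 3.471 × 10^6 m²
ΔV = Sy × A × Δh = 0.095 × 3.471 × 10^6 m² × 5.07 m = 1.672 × 10^6 m³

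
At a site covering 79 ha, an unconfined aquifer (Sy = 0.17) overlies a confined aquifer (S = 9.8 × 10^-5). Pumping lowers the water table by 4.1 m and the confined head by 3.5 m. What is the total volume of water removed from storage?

A = 79 ha = 7.9 × 10^5 m²
Unconfined: ΔV_u = Sy × A × Δh_u = 0.17 × 7.9 × 10^5 × 4.1 = 5.506 × 10^5 m³
Confined: ΔV_c = S × A × Δh_c = 9.8 × 10^-5 × 7.9 × 10^5 × 3.5 = 271 m³
Total ΔV = 5.506 × 10^5 + 271 = 5.509 × 10^5 m³

ΔV ≈ 5.51 × 10^5 m³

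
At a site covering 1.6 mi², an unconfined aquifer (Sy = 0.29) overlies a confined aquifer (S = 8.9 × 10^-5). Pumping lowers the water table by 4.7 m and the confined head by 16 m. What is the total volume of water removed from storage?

A = 1.6 mi² = 4.144 × 10^6 m²
Unconfined: ΔV_u = Sy × A × Δh_u = 0.29 × 4.144 × 10^6 × 4.7 = 5.648 × 10^6 m³
Confined: ΔV_c = S × A × Δh_c = 8.9 × 10^-5 × 4.144 × 10^6 × 16 = 5901 m³
Total ΔV = 5.648 × 10^6 + 5901 = 5.654 × 10^6 m³

ΔV ≈ 5.65 × 10^6 m³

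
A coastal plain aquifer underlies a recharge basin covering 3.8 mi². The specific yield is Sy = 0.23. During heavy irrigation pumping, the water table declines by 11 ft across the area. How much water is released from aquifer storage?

ΔV ≈ 7.59 × 10^6 m³

A = 3.8 mi² = 9.842 × 10^6 m²
Δh = 11 ft = 3.353 m
ΔV = Sy × A × Δh = 0.23 × 9.842 × 10^6 m² × 3.353 m = 7.59 × 10^6 m³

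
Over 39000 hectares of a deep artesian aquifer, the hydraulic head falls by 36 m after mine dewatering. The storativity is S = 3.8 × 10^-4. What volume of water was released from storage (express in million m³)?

A = 39000 hectares = 3.9 × 10^8 m²
ΔV = S × A × Δh = 3.8 × 10^-4 × 3.9 × 10^8 m² × 36 m = 5.335 × 10^6 m³
ΔV = 5.335 × 10^6 m³ = 5.335 million m³

ΔV ≈ 5.34 million m³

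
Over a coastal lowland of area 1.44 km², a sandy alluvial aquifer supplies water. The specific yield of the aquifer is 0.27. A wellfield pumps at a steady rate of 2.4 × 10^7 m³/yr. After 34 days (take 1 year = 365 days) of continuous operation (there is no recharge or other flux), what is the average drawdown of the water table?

A = 1.44 km² = 1.44 × 10^6 m²
Q = 2.4 × 10^7 m³/yr = 65750 m³/d
ΔV = Q × t = 65750 m³/d × 34 d = 2.236 × 10^6 m³
Δh = ΔV / (Sy × A) = 2.236 × 10^6 / (0.27 × 1.44 × 10^6) = 5.75 m

Δh ≈ 5.75 m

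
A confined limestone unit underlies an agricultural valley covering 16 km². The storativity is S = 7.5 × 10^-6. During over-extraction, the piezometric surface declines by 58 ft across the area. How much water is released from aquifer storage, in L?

ΔV ≈ 2.12 × 10^6 L

A = 16 km² = 1.6 × 10^7 m²
Δh = 58 ft = 17.68 m
ΔV = S × A × Δh = 7.5 × 10^-6 × 1.6 × 10^7 m² × 17.68 m = 2121 m³
ΔV = 2121 m³ = 2.121 × 10^6 L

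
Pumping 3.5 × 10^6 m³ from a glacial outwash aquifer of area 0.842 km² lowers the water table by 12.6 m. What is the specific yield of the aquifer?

Sy ≈ 0.33

A = 0.842 km² = 8.42 × 10^5 m²
Sy = ΔV / (A × Δh) = 3.5 × 10^6 m³ / (8.42 × 10^5 m² × 12.6 m) = 0.3299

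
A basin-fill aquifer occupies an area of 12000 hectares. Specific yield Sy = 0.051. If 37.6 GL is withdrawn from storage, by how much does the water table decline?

A = 12000 hectares = 1.2 × 10^8 m²
ΔV = 37.6 GL = 3.76 × 10^7 m³
Δh = ΔV / (Sy × A) = 3.76 × 10^7 m³ / (0.051 × 1.2 × 10^8 m²) = 6.144 m

Δh ≈ 6.14 m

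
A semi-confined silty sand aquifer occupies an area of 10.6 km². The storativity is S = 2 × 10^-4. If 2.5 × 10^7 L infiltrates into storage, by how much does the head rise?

A = 10.6 km² = 1.06 × 10^7 m²
ΔV = 2.5 × 10^7 L = 25000 m³
Δh = ΔV / (S × A) = 25000 m³ / (2 × 10^-4 × 1.06 × 10^7 m²) = 11.79 m

Δh ≈ 11.8 m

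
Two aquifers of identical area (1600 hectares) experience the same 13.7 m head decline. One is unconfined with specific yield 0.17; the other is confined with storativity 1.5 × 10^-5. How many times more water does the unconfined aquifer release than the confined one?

ΔV_u / ΔV_c ≈ 11300

A = 1600 hectares = 1.6 × 10^7 m²
Unconfined: ΔV_u = Sy × A × Δh = 0.17 × 1.6 × 10^7 × 13.7 = 3.726 × 10^7 m³
Confined: ΔV_c = S × A × Δh = 1.5 × 10^-5 × 1.6 × 10^7 × 13.7 = 3288 m³
Ratio = ΔV_u / ΔV_c = Sy / S = 0.17 / 1.5 × 10^-5 = 11330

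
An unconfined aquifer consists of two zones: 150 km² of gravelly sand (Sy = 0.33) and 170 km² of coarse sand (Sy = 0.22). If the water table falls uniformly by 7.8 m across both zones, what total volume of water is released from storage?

A₁ = 150 km² = 1.5 × 10^8 m²; A₂ = 170 km² = 1.7 × 10^8 m²
ΔV₁ = 0.33 × 1.5 × 10^8 × 7.8 = 3.861 × 10^8 m³
ΔV₂ = 0.22 × 1.7 × 10^8 × 7.8 = 2.917 × 10^8 m³
ΔV = ΔV₁ + ΔV₂ = 6.778 × 10^8 m³

ΔV ≈ 6.78 × 10^8 m³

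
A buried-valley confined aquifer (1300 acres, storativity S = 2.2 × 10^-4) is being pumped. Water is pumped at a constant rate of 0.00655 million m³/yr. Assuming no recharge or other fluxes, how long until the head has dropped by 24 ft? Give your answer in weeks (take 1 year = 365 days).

t ≈ 67.4 weeks

A = 1300 acres = 5.261 × 10^6 m²
Δh = 24 ft = 7.315 m
ΔV = S × A × Δh = 2.2 × 10^-4 × 5.261 × 10^6 × 7.315 = 8467 m³
Q = 0.00655 million m³/yr = 17.95 m³/d
t = ΔV / Q = 8467 m³ / 17.95 m³/d = 471.8 d
t = 471.8 d ≈ 67.4 weeks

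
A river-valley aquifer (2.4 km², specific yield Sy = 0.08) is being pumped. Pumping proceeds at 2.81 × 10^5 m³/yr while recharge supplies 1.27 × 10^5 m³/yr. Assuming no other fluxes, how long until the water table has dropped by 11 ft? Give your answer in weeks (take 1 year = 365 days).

t ≈ 218 weeks

A = 2.4 km² = 2.4 × 10^6 m²
Δh = 11 ft = 3.353 m
ΔV = Sy × A × Δh = 0.08 × 2.4 × 10^6 × 3.353 = 6.437 × 10^5 m³
Net withdrawal = 2.81 × 10^5 − 1.27 × 10^5 = 1.54 × 10^5 m³/yr = 421.9 m³/d
t = ΔV / Q = 6.437 × 10^5 m³ / 421.9 m³/d = 1526 d
t = 1526 d ≈ 218 weeks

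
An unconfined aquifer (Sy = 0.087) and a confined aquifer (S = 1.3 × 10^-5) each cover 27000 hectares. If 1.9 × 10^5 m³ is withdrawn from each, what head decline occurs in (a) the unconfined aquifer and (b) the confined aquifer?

Δh_u ≈ 0.00809 m; Δh_c ≈ 54.1 m

A = 27000 hectares = 2.7 × 10^8 m²
Unconfined: Δh_u = ΔV/(Sy·A) = 1.9 × 10^5/(0.087 × 2.7 × 10^8) = 0.008089 m
Confined: Δh_c = ΔV/(S·A) = 1.9 × 10^5/(1.3 × 10^-5 × 2.7 × 10^8) = 54.13 m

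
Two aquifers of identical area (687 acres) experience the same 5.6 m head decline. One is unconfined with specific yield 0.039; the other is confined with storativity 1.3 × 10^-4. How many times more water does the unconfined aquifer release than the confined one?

ΔV_u / ΔV_c ≈ 300

A = 687 acres = 2.78 × 10^6 m²
Unconfined: ΔV_u = Sy × A × Δh = 0.039 × 2.78 × 10^6 × 5.6 = 6.072 × 10^5 m³
Confined: ΔV_c = S × A × Δh = 1.3 × 10^-4 × 2.78 × 10^6 × 5.6 = 2024 m³
Ratio = ΔV_u / ΔV_c = Sy / S = 0.039 / 1.3 × 10^-4 = 300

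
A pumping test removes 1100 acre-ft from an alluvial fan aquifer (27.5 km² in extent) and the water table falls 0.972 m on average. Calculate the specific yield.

A = 27.5 km² = 2.75 × 10^7 m²
ΔV = 1100 acre-ft = 1.357 × 10^6 m³
Sy = ΔV / (A × Δh) = 1.357 × 10^6 m³ / (2.75 × 10^7 m² × 0.972 m) = 0.05076

Sy ≈ 0.051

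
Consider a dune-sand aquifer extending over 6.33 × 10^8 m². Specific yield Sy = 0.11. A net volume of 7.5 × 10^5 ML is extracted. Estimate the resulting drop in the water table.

Δh ≈ 10.8 m

ΔV = 7.5 × 10^5 ML = 7.5 × 10^8 m³
Δh = ΔV / (Sy × A) = 7.5 × 10^8 m³ / (0.11 × 6.33 × 10^8 m²) = 10.77 m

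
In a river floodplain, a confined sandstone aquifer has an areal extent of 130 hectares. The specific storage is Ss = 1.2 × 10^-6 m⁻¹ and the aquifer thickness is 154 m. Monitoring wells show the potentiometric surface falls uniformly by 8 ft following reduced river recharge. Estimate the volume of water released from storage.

ΔV ≈ 586 m³

S = Ss × b = 1.2 × 10^-6 m⁻¹ × 154 m = 1.848 × 10^-4
A = 130 hectares = 1.3 × 10^6 m²
Δh = 8 ft = 2.438 m
ΔV = S × A × Δh = 1.848 × 10^-4 × 1.3 × 10^6 m² × 2.438 m = 585.8 m³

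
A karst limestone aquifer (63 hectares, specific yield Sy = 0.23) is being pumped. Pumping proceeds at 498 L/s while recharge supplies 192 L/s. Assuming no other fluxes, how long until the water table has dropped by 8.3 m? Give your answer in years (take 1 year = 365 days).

A = 63 hectares = 6.3 × 10^5 m²
ΔV = Sy × A × Δh = 0.23 × 6.3 × 10^5 × 8.3 = 1.203 × 10^6 m³
Net withdrawal = 498 − 192 = 306 L/s = 26440 m³/d
t = ΔV / Q = 1.203 × 10^6 m³ / 26440 m³/d = 45.49 d
t = 45.49 d ≈ 0.1246 years

t ≈ 0.125 years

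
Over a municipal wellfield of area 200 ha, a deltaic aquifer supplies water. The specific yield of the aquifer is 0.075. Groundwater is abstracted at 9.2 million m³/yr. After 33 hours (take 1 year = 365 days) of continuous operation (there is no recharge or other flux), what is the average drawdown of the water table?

Δh ≈ 0.231 m

A = 200 ha = 2 × 10^6 m²
Q = 9.2 million m³/yr = 25210 m³/d
t = 33 hours = 1.375 d
ΔV = Q × t = 25210 m³/d × 1.375 d = 34660 m³
Δh = ΔV / (Sy × A) = 34660 / (0.075 × 2 × 10^6) = 0.2311 m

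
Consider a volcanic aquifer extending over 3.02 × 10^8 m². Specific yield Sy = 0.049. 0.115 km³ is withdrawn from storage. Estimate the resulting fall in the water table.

ΔV = 0.115 km³ = 1.15 × 10^8 m³
Δh = ΔV / (Sy × A) = 1.15 × 10^8 m³ / (0.049 × 3.02 × 10^8 m²) = 7.771 m

Δh ≈ 7.77 m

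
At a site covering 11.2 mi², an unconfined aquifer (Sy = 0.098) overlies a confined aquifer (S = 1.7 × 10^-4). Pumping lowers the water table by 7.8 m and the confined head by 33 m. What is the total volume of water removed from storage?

ΔV ≈ 2.23 × 10^7 m³

A = 11.2 mi² = 2.901 × 10^7 m²
Unconfined: ΔV_u = Sy × A × Δh_u = 0.098 × 2.901 × 10^7 × 7.8 = 2.217 × 10^7 m³
Confined: ΔV_c = S × A × Δh_c = 1.7 × 10^-4 × 2.901 × 10^7 × 33 = 1.627 × 10^5 m³
Total ΔV = 2.217 × 10^7 + 1.627 × 10^5 = 2.234 × 10^7 m³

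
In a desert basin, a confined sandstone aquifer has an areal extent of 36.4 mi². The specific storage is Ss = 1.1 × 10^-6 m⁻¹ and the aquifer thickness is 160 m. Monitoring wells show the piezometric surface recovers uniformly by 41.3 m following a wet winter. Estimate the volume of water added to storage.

ΔV ≈ 6.85 × 10^5 m³

S = Ss × b = 1.1 × 10^-6 m⁻¹ × 160 m = 1.76 × 10^-4
A = 36.4 mi² = 9.428 × 10^7 m²
ΔV = S × A × Δh = 1.76 × 10^-4 × 9.428 × 10^7 m² × 41.3 m = 6.853 × 10^5 m³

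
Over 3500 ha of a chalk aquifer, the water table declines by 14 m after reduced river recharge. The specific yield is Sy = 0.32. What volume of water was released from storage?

A = 3500 ha = 3.5 × 10^7 m²
ΔV = Sy × A × Δh = 0.32 × 3.5 × 10^7 m² × 14 m = 1.568 × 10^8 m³

ΔV ≈ 1.57 × 10^8 m³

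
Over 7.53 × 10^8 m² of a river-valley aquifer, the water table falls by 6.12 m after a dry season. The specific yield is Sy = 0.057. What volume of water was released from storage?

ΔV = Sy × A × Δh = 0.057 × 7.53 × 10^8 m² × 6.12 m = 2.627 × 10^8 m³

ΔV ≈ 2.63 × 10^8 m³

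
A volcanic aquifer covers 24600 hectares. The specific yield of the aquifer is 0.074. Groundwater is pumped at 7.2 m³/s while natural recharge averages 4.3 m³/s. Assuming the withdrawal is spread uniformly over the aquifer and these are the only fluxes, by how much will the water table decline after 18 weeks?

Δh ≈ 1.73 m

A = 24600 hectares = 2.46 × 10^8 m²
Net abstraction = 7.2 − 4.3 = 2.9 m³/s
Q_net = 2.9 m³/s = 2.506 × 10^5 m³/d
t = 18 weeks = 126 d
ΔV = Q × t = 2.506 × 10^5 m³/d × 126 d = 3.157 × 10^7 m³
Δh = ΔV / (Sy × A) = 3.157 × 10^7 / (0.074 × 2.46 × 10^8) = 1.734 m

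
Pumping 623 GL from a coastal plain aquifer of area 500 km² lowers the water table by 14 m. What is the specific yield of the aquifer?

Sy ≈ 0.089

A = 500 km² = 5 × 10^8 m²
ΔV = 623 GL = 6.23 × 10^8 m³
Sy = ΔV / (A × Δh) = 6.23 × 10^8 m³ / (5 × 10^8 m² × 14 m) = 0.089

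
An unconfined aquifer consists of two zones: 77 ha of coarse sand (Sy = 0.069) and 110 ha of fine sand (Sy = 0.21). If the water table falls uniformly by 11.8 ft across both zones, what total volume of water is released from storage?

A₁ = 77 ha = 7.7 × 10^5 m²; A₂ = 110 ha = 1.1 × 10^6 m²
Δh = 11.8 ft = 3.597 m
ΔV₁ = 0.069 × 7.7 × 10^5 × 3.597 = 1.911 × 10^5 m³
ΔV₂ = 0.21 × 1.1 × 10^6 × 3.597 = 8.308 × 10^5 m³
ΔV = ΔV₁ + ΔV₂ = 1.022 × 10^6 m³

ΔV ≈ 1.02 × 10^6 m³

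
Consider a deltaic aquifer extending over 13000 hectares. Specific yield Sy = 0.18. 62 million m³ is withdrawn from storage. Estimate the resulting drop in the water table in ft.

A = 13000 hectares = 1.3 × 10^8 m²
ΔV = 62 million m³ = 6.2 × 10^7 m³
Δh = ΔV / (Sy × A) = 6.2 × 10^7 m³ / (0.18 × 1.3 × 10^8 m²) = 2.65 m
Δh = 2.65 m = 8.693 ft

Δh ≈ 8.69 ft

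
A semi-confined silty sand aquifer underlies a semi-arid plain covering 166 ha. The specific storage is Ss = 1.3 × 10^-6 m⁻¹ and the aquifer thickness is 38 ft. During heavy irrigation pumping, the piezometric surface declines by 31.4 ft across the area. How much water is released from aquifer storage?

ΔV ≈ 239 m³

b = 38 ft = 11.58 m
S = Ss × b = 1.3 × 10^-6 m⁻¹ × 11.58 m = 1.506 × 10^-5
A = 166 ha = 1.66 × 10^6 m²
Δh = 31.4 ft = 9.571 m
ΔV = S × A × Δh = 1.506 × 10^-5 × 1.66 × 10^6 m² × 9.571 m = 239.2 m³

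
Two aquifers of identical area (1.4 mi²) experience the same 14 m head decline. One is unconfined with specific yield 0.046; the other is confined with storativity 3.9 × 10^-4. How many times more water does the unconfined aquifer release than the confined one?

ΔV_u / ΔV_c ≈ 118

A = 1.4 mi² = 3.626 × 10^6 m²
Unconfined: ΔV_u = Sy × A × Δh = 0.046 × 3.626 × 10^6 × 14 = 2.335 × 10^6 m³
Confined: ΔV_c = S × A × Δh = 3.9 × 10^-4 × 3.626 × 10^6 × 14 = 19800 m³
Ratio = ΔV_u / ΔV_c = Sy / S = 0.046 / 3.9 × 10^-4 = 117.9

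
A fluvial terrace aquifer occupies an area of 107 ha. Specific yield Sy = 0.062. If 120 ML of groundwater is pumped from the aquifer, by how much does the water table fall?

Δh ≈ 1.81 m

A = 107 ha = 1.07 × 10^6 m²
ΔV = 120 ML = 1.2 × 10^5 m³
Δh = ΔV / (Sy × A) = 1.2 × 10^5 m³ / (0.062 × 1.07 × 10^6 m²) = 1.809 m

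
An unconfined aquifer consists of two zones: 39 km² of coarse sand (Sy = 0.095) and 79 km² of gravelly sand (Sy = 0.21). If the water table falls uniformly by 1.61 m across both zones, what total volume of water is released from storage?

A₁ = 39 km² = 3.9 × 10^7 m²; A₂ = 79 km² = 7.9 × 10^7 m²
ΔV₁ = 0.095 × 3.9 × 10^7 × 1.61 = 5.965 × 10^6 m³
ΔV₂ = 0.21 × 7.9 × 10^7 × 1.61 = 2.671 × 10^7 m³
ΔV = ΔV₁ + ΔV₂ = 3.267 × 10^7 m³

ΔV ≈ 3.27 × 10^7 m³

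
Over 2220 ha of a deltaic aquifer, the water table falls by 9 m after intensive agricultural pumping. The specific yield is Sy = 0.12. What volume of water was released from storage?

A = 2220 ha = 2.22 × 10^7 m²
ΔV = Sy × A × Δh = 0.12 × 2.22 × 10^7 m² × 9 m = 2.398 × 10^7 m³

ΔV ≈ 2.4 × 10^7 m³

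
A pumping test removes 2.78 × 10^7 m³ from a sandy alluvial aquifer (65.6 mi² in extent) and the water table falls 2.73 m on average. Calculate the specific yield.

A = 65.6 mi² = 1.699 × 10^8 m²
Sy = ΔV / (A × Δh) = 2.78 × 10^7 m³ / (1.699 × 10^8 m² × 2.73 m) = 0.05994

Sy ≈ 0.06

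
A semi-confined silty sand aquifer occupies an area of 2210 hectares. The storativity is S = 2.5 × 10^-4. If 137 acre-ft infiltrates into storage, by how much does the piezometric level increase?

Δh ≈ 30.6 m

A = 2210 hectares = 2.21 × 10^7 m²
ΔV = 137 acre-ft = 1.69 × 10^5 m³
Δh = ΔV / (S × A) = 1.69 × 10^5 m³ / (2.5 × 10^-4 × 2.21 × 10^7 m²) = 30.59 m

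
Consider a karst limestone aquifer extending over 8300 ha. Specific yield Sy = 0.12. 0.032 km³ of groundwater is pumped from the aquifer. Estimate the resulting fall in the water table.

Δh ≈ 3.21 m

A = 8300 ha = 8.3 × 10^7 m²
ΔV = 0.032 km³ = 3.2 × 10^7 m³
Δh = ΔV / (Sy × A) = 3.2 × 10^7 m³ / (0.12 × 8.3 × 10^7 m²) = 3.213 m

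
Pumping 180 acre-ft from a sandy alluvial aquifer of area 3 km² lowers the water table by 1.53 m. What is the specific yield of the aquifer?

A = 3 km² = 3 × 10^6 m²
ΔV = 180 acre-ft = 2.22 × 10^5 m³
Sy = ΔV / (A × Δh) = 2.22 × 10^5 m³ / (3 × 10^6 m² × 1.53 m) = 0.04837

Sy ≈ 0.048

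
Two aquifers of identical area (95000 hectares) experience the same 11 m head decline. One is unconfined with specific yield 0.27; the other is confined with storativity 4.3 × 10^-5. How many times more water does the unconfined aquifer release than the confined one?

A = 95000 hectares = 9.5 × 10^8 m²
Unconfined: ΔV_u = Sy × A × Δh = 0.27 × 9.5 × 10^8 × 11 = 2.822 × 10^9 m³
Confined: ΔV_c = S × A × Δh = 4.3 × 10^-5 × 9.5 × 10^8 × 11 = 4.494 × 10^5 m³
Ratio = ΔV_u / ΔV_c = Sy / S = 0.27 / 4.3 × 10^-5 = 6279

ΔV_u / ΔV_c ≈ 6280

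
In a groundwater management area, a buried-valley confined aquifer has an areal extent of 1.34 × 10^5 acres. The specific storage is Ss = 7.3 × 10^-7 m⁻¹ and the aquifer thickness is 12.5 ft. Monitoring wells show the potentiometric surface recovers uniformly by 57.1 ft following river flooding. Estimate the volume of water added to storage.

b = 12.5 ft = 3.81 m
S = Ss × b = 7.3 × 10^-7 m⁻¹ × 3.81 m = 2.781 × 10^-6
A = 1.34 × 10^5 acres = 5.423 × 10^8 m²
Δh = 57.1 ft = 17.4 m
ΔV = S × A × Δh = 2.781 × 10^-6 × 5.423 × 10^8 m² × 17.4 m = 26250 m³

ΔV ≈ 26200 m³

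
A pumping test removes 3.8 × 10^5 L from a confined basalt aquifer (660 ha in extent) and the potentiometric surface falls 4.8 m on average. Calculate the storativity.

S ≈ 1.2 × 10^-5

A = 660 ha = 6.6 × 10^6 m²
ΔV = 3.8 × 10^5 L = 380 m³
S = ΔV / (A × Δh) = 380 m³ / (6.6 × 10^6 m² × 4.8 m) = 1.199 × 10^-5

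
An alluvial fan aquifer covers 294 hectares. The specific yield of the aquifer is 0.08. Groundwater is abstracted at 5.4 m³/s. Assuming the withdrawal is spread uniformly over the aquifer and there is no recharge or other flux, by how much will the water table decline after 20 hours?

Δh ≈ 1.65 m

A = 294 hectares = 2.94 × 10^6 m²
Q = 5.4 m³/s = 4.666 × 10^5 m³/d
t = 20 hours = 0.8333 d
ΔV = Q × t = 4.666 × 10^5 m³/d × 0.8333 d = 3.888 × 10^5 m³
Δh = ΔV / (Sy × A) = 3.888 × 10^5 / (0.08 × 2.94 × 10^6) = 1.653 m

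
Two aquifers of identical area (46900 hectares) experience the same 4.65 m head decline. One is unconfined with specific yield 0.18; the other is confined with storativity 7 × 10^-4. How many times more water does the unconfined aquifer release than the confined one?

A = 46900 hectares = 4.69 × 10^8 m²
Unconfined: ΔV_u = Sy × A × Δh = 0.18 × 4.69 × 10^8 × 4.65 = 3.926 × 10^8 m³
Confined: ΔV_c = S × A × Δh = 7 × 10^-4 × 4.69 × 10^8 × 4.65 = 1.527 × 10^6 m³
Ratio = ΔV_u / ΔV_c = Sy / S = 0.18 / 7 × 10^-4 = 257.1

ΔV_u / ΔV_c ≈ 257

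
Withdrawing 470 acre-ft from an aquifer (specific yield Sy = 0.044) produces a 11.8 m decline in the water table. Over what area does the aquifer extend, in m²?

A ≈ 1.12 × 10^6 m²

ΔV = 470 acre-ft = 5.797 × 10^5 m³
A = ΔV / (Sy × Δh) = 5.797 × 10^5 / (0.044 × 11.8) = 1.117 × 10^6 m²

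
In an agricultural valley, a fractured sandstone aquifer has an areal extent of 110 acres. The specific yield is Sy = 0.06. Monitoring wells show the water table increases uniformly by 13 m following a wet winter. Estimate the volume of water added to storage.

ΔV ≈ 3.47 × 10^5 m³

A = 110 acres = 4.452 × 10^5 m²
ΔV = Sy × A × Δh = 0.06 × 4.452 × 10^5 m² × 13 m = 3.472 × 10^5 m³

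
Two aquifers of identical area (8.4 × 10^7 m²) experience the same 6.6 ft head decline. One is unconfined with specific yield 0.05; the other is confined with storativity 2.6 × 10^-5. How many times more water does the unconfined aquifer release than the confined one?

ΔV_u / ΔV_c ≈ 1920

Δh = 6.6 ft = 2.012 m
Unconfined: ΔV_u = Sy × A × Δh = 0.05 × 8.4 × 10^7 × 2.012 = 8.449 × 10^6 m³
Confined: ΔV_c = S × A × Δh = 2.6 × 10^-5 × 8.4 × 10^7 × 2.012 = 4394 m³
Ratio = ΔV_u / ΔV_c = Sy / S = 0.05 / 2.6 × 10^-5 = 1923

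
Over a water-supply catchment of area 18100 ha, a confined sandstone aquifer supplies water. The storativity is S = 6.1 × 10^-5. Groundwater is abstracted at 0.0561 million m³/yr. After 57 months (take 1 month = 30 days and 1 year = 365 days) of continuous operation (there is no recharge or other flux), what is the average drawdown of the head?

Δh ≈ 23.8 m

A = 18100 ha = 1.81 × 10^8 m²
Q = 0.0561 million m³/yr = 153.7 m³/d
t = 57 months = 1710 d
ΔV = Q × t = 153.7 m³/d × 1710 d = 2.628 × 10^5 m³
Δh = ΔV / (S × A) = 2.628 × 10^5 / (6.1 × 10^-5 × 1.81 × 10^8) = 23.8 m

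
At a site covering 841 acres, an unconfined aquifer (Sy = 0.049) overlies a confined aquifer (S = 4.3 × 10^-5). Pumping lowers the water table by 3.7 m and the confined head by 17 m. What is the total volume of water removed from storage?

A = 841 acres = 3.403 × 10^6 m²
Unconfined: ΔV_u = Sy × A × Δh_u = 0.049 × 3.403 × 10^6 × 3.7 = 6.17 × 10^5 m³
Confined: ΔV_c = S × A × Δh_c = 4.3 × 10^-5 × 3.403 × 10^6 × 17 = 2488 m³
Total ΔV = 6.17 × 10^5 + 2488 = 6.195 × 10^5 m³

ΔV ≈ 6.2 × 10^5 m³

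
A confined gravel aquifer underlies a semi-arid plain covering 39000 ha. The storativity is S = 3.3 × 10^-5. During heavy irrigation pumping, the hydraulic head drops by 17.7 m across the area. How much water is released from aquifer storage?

A = 39000 ha = 3.9 × 10^8 m²
ΔV = S × A × Δh = 3.3 × 10^-5 × 3.9 × 10^8 m² × 17.7 m = 2.278 × 10^5 m³

ΔV ≈ 2.28 × 10^5 m³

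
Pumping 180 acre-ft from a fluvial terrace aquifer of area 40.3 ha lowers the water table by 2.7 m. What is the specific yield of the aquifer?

A = 40.3 ha = 4.03 × 10^5 m²
ΔV = 180 acre-ft = 2.22 × 10^5 m³
Sy = ΔV / (A × Δh) = 2.22 × 10^5 m³ / (4.03 × 10^5 m² × 2.7 m) = 0.204

Sy ≈ 0.2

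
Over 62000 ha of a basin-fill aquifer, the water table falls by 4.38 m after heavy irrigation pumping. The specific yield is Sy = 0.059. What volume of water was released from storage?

A = 62000 ha = 6.2 × 10^8 m²
ΔV = Sy × A × Δh = 0.059 × 6.2 × 10^8 m² × 4.38 m = 1.602 × 10^8 m³

ΔV ≈ 1.6 × 10^8 m³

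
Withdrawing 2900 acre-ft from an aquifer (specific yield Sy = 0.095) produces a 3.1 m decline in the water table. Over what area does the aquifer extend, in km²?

ΔV = 2900 acre-ft = 3.577 × 10^6 m³
A = ΔV / (Sy × Δh) = 3.577 × 10^6 / (0.095 × 3.1) = 1.215 × 10^7 m²
A = 1.215 × 10^7 m² = 12.15 km²

A ≈ 12.1 km²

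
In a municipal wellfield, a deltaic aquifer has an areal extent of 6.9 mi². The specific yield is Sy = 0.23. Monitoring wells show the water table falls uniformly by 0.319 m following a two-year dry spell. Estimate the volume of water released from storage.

ΔV ≈ 1.31 × 10^6 m³

A = 6.9 mi² = 1.787 × 10^7 m²
ΔV = Sy × A × Δh = 0.23 × 1.787 × 10^7 m² × 0.319 m = 1.311 × 10^6 m³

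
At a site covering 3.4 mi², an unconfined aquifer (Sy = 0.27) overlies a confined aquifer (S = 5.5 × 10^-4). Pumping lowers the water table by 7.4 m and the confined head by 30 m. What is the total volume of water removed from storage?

ΔV ≈ 1.77 × 10^7 m³

A = 3.4 mi² = 8.806 × 10^6 m²
Unconfined: ΔV_u = Sy × A × Δh_u = 0.27 × 8.806 × 10^6 × 7.4 = 1.759 × 10^7 m³
Confined: ΔV_c = S × A × Δh_c = 5.5 × 10^-4 × 8.806 × 10^6 × 30 = 1.453 × 10^5 m³
Total ΔV = 1.759 × 10^7 + 1.453 × 10^5 = 1.774 × 10^7 m³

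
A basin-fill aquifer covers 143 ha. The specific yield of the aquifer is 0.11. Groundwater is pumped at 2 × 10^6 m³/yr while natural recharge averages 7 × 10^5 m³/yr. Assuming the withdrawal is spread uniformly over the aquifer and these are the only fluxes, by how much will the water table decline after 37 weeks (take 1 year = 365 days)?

Δh ≈ 5.86 m

A = 143 ha = 1.43 × 10^6 m²
Net abstraction = 2 × 10^6 − 7 × 10^5 = 1.3 × 10^6 m³/yr
Q_net = 1.3 × 10^6 m³/yr = 3562 m³/d
t = 37 weeks = 259 d
ΔV = Q × t = 3562 m³/d × 259 d = 9.225 × 10^5 m³
Δh = ΔV / (Sy × A) = 9.225 × 10^5 / (0.11 × 1.43 × 10^6) = 5.864 m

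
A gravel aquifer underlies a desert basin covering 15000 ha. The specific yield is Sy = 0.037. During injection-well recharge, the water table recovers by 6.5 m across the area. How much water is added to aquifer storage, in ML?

A = 15000 ha = 1.5 × 10^8 m²
ΔV = Sy × A × Δh = 0.037 × 1.5 × 10^8 m² × 6.5 m = 3.607 × 10^7 m³
ΔV = 3.607 × 10^7 m³ = 36080 ML

ΔV ≈ 36100 ML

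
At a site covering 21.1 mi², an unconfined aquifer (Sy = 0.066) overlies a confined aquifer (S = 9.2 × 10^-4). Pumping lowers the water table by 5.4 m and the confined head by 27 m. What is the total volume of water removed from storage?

A = 21.1 mi² = 5.465 × 10^7 m²
Unconfined: ΔV_u = Sy × A × Δh_u = 0.066 × 5.465 × 10^7 × 5.4 = 1.948 × 10^7 m³
Confined: ΔV_c = S × A × Δh_c = 9.2 × 10^-4 × 5.465 × 10^7 × 27 = 1.357 × 10^6 m³
Total ΔV = 1.948 × 10^7 + 1.357 × 10^6 = 2.083 × 10^7 m³

ΔV ≈ 2.08 × 10^7 m³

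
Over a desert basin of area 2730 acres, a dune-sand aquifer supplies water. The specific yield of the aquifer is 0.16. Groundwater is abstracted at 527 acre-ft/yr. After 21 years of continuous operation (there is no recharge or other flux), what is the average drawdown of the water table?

A = 2730 acres = 1.105 × 10^7 m²
Q = 527 acre-ft/yr = 1781 m³/d
t = 21 years = 7665 d
ΔV = Q × t = 1781 m³/d × 7665 d = 1.365 × 10^7 m³
Δh = ΔV / (Sy × A) = 1.365 × 10^7 / (0.16 × 1.105 × 10^7) = 7.723 m

Δh ≈ 7.72 m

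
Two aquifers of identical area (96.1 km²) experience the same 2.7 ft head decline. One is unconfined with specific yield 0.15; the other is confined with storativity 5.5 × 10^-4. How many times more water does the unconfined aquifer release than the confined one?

A = 96.1 km² = 9.61 × 10^7 m²
Δh = 2.7 ft = 0.823 m
Unconfined: ΔV_u = Sy × A × Δh = 0.15 × 9.61 × 10^7 × 0.823 = 1.186 × 10^7 m³
Confined: ΔV_c = S × A × Δh = 5.5 × 10^-4 × 9.61 × 10^7 × 0.823 = 43500 m³
Ratio = ΔV_u / ΔV_c = Sy / S = 0.15 / 5.5 × 10^-4 = 272.7

ΔV_u / ΔV_c ≈ 273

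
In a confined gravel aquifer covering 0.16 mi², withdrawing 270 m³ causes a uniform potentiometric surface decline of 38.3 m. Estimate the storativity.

S ≈ 1.7 × 10^-5

A = 0.16 mi² = 4.144 × 10^5 m²
S = ΔV / (A × Δh) = 270 m³ / (4.144 × 10^5 m² × 38.3 m) = 1.701 × 10^-5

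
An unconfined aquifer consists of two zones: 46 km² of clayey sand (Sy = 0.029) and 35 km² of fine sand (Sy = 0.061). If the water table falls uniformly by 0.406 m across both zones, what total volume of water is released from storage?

ΔV ≈ 1.41 × 10^6 m³

A₁ = 46 km² = 4.6 × 10^7 m²; A₂ = 35 km² = 3.5 × 10^7 m²
ΔV₁ = 0.029 × 4.6 × 10^7 × 0.406 = 5.416 × 10^5 m³
ΔV₂ = 0.061 × 3.5 × 10^7 × 0.406 = 8.668 × 10^5 m³
ΔV = ΔV₁ + ΔV₂ = 1.408 × 10^6 m³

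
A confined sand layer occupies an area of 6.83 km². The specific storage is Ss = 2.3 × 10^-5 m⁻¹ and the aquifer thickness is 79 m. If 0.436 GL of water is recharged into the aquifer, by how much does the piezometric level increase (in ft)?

Δh ≈ 115 ft

S = Ss × b = 2.3 × 10^-5 m⁻¹ × 79 m = 1.817 × 10^-3
A = 6.83 km² = 6.83 × 10^6 m²
ΔV = 0.436 GL = 4.36 × 10^5 m³
Δh = ΔV / (S × A) = 4.36 × 10^5 m³ / (0.001817 × 6.83 × 10^6 m²) = 35.13 m
Δh = 35.13 m = 115.3 ft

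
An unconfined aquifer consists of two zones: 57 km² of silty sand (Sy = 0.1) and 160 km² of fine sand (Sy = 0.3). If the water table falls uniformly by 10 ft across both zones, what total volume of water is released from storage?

A₁ = 57 km² = 5.7 × 10^7 m²; A₂ = 160 km² = 1.6 × 10^8 m²
Δh = 10 ft = 3.048 m
ΔV₁ = 0.1 × 5.7 × 10^7 × 3.048 = 1.737 × 10^7 m³
ΔV₂ = 0.3 × 1.6 × 10^8 × 3.048 = 1.463 × 10^8 m³
ΔV = ΔV₁ + ΔV₂ = 1.637 × 10^8 m³

ΔV ≈ 1.64 × 10^8 m³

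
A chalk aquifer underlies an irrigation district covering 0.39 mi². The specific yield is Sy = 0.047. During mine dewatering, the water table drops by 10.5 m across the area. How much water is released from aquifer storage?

ΔV ≈ 4.98 × 10^5 m³

A = 0.39 mi² = 1.01 × 10^6 m²
ΔV = Sy × A × Δh = 0.047 × 1.01 × 10^6 m² × 10.5 m = 4.985 × 10^5 m³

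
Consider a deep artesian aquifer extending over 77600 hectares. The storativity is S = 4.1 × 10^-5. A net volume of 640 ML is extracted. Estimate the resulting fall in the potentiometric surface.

Δh ≈ 20.1 m

A = 77600 hectares = 7.76 × 10^8 m²
ΔV = 640 ML = 6.4 × 10^5 m³
Δh = ΔV / (S × A) = 6.4 × 10^5 m³ / (4.1 × 10^-5 × 7.76 × 10^8 m²) = 20.12 m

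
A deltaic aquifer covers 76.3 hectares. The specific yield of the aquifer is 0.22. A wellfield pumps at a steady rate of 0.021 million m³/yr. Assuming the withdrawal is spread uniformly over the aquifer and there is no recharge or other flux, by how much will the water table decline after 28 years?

A = 76.3 hectares = 7.63 × 10^5 m²
Q = 0.021 million m³/yr = 57.53 m³/d
t = 28 years = 10220 d
ΔV = Q × t = 57.53 m³/d × 10220 d = 5.88 × 10^5 m³
Δh = ΔV / (Sy × A) = 5.88 × 10^5 / (0.22 × 7.63 × 10^5) = 3.503 m

Δh ≈ 3.5 m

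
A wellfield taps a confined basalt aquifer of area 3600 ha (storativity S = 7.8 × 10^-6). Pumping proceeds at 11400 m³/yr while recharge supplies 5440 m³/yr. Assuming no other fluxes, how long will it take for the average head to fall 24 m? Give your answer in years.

A = 3600 ha = 3.6 × 10^7 m²
ΔV = S × A × Δh = 7.8 × 10^-6 × 3.6 × 10^7 × 24 = 6739 m³
Net withdrawal = 11400 − 5440 = 5960 m³/yr = 16.33 m³/d
t = ΔV / Q = 6739 m³ / 16.33 m³/d = 412.7 d
t = 412.7 d ≈ 1.131 years

t ≈ 1.13 years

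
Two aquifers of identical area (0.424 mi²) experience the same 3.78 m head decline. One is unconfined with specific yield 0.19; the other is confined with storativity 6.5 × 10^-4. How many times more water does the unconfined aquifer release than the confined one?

A = 0.424 mi² = 1.098 × 10^6 m²
Unconfined: ΔV_u = Sy × A × Δh = 0.19 × 1.098 × 10^6 × 3.78 = 7.887 × 10^5 m³
Confined: ΔV_c = S × A × Δh = 6.5 × 10^-4 × 1.098 × 10^6 × 3.78 = 2698 m³
Ratio = ΔV_u / ΔV_c = Sy / S = 0.19 / 6.5 × 10^-4 = 292.3

ΔV_u / ΔV_c ≈ 292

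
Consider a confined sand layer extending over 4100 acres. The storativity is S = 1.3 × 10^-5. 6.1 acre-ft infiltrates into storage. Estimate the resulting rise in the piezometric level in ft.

Δh ≈ 114 ft

A = 4100 acres = 1.659 × 10^7 m²
ΔV = 6.1 acre-ft = 7524 m³
Δh = ΔV / (S × A) = 7524 m³ / (1.3 × 10^-5 × 1.659 × 10^7 m²) = 34.88 m
Δh = 34.88 m = 114.4 ft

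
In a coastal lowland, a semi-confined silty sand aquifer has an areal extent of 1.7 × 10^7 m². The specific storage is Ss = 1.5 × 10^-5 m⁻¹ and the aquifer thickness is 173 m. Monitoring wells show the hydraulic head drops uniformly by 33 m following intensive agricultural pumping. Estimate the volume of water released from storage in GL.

ΔV ≈ 1.46 GL

S = Ss × b = 1.5 × 10^-5 m⁻¹ × 173 m = 2.595 × 10^-3
ΔV = S × A × Δh = 0.002595 × 1.7 × 10^7 m² × 33 m = 1.456 × 10^6 m³
ΔV = 1.456 × 10^6 m³ = 1.456 GL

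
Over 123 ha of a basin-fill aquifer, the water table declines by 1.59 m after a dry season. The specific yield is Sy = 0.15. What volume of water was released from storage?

ΔV ≈ 2.93 × 10^5 m³

A = 123 ha = 1.23 × 10^6 m²
ΔV = Sy × A × Δh = 0.15 × 1.23 × 10^6 m² × 1.59 m = 2.934 × 10^5 m³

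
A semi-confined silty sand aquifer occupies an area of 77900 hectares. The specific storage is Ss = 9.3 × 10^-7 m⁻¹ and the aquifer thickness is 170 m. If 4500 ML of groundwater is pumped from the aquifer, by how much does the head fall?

S = Ss × b = 9.3 × 10^-7 m⁻¹ × 170 m = 1.581 × 10^-4
A = 77900 hectares = 7.79 × 10^8 m²
ΔV = 4500 ML = 4.5 × 10^6 m³
Δh = ΔV / (S × A) = 4.5 × 10^6 m³ / (1.581 × 10^-4 × 7.79 × 10^8 m²) = 36.54 m

Δh ≈ 36.5 m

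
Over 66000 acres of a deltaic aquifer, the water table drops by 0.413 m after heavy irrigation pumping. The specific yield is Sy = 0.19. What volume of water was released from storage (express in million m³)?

A = 66000 acres = 2.671 × 10^8 m²
ΔV = Sy × A × Δh = 0.19 × 2.671 × 10^8 m² × 0.413 m = 2.096 × 10^7 m³
ΔV = 2.096 × 10^7 m³ = 20.96 million m³

ΔV ≈ 21 million m³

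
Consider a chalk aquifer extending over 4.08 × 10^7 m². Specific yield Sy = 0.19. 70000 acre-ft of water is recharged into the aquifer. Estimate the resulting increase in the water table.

ΔV = 70000 acre-ft = 8.634 × 10^7 m³
Δh = ΔV / (Sy × A) = 8.634 × 10^7 m³ / (0.19 × 4.08 × 10^7 m²) = 11.14 m

Δh ≈ 11.1 m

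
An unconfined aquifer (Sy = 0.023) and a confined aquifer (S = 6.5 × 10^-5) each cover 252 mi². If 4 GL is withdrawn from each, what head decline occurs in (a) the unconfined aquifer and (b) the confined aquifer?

Δh_u ≈ 0.266 m; Δh_c ≈ 94.3 m

A = 252 mi² = 6.527 × 10^8 m²
ΔV = 4 GL = 4 × 10^6 m³
Unconfined: Δh_u = ΔV/(Sy·A) = 4 × 10^6/(0.023 × 6.527 × 10^8) = 0.2665 m
Confined: Δh_c = ΔV/(S·A) = 4 × 10^6/(6.5 × 10^-5 × 6.527 × 10^8) = 94.29 m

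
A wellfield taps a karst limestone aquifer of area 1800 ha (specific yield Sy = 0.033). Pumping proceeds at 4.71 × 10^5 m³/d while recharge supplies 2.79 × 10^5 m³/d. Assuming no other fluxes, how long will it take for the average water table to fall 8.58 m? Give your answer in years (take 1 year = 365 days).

A = 1800 ha = 1.8 × 10^7 m²
ΔV = Sy × A × Δh = 0.033 × 1.8 × 10^7 × 8.58 = 5.097 × 10^6 m³
Net withdrawal = 4.71 × 10^5 − 2.79 × 10^5 = 1.92 × 10^5 m³/d
t = ΔV / Q = 5.097 × 10^6 m³ / 1.92 × 10^5 m³/d = 26.54 d
t = 26.54 d ≈ 0.07272 years

t ≈ 0.0727 years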